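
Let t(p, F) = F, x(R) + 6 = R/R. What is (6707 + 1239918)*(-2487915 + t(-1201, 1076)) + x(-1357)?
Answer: -3100155668380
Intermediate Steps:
x(R) = -5 (x(R) = -6 + R/R = -6 + 1 = -5)
(6707 + 1239918)*(-2487915 + t(-1201, 1076)) + x(-1357) = (6707 + 1239918)*(-2487915 + 1076) - 5 = 1246625*(-2486839) - 5 = -3100155668375 - 5 = -3100155668380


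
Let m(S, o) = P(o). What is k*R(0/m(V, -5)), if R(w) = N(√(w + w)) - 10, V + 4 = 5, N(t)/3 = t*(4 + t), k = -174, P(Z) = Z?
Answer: 1740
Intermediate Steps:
N(t) = 3*t*(4 + t) (N(t) = 3*(t*(4 + t)) = 3*t*(4 + t))
V = 1 (V = -4 + 5 = 1)
m(S, o) = o
R(w) = -10 + 3*√2*√w*(4 + √2*√w) (R(w) = 3*√(w + w)*(4 + √(w + w)) - 10 = 3*√(2*w)*(4 + √(2*w)) - 10 = 3*(√2*√w)*(4 + √2*√w) - 10 = 3*√2*√w*(4 + √2*√w) - 10 = -10 + 3*√2*√w*(4 + √2*√w))
k*R(0/m(V, -5)) = -174*(-10 + 6*(0/(-5)) + 12*√2*√(0/(-5))) = -174*(-10 + 6*(0*(-⅕)) + 12*√2*√(0*(-⅕))) = -174*(-10 + 6*0 + 12*√2*√0) = -174*(-10 + 0 + 12*√2*0) = -174*(-10 + 0 + 0) = -174*(-10) = 1740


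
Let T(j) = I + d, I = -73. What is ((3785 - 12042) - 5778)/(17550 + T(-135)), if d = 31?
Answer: -14035/17508 ≈ -0.80163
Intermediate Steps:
T(j) = -42 (T(j) = -73 + 31 = -42)
((3785 - 12042) - 5778)/(17550 + T(-135)) = ((3785 - 12042) - 5778)/(17550 - 42) = (-8257 - 5778)/17508 = -14035*1/17508 = -14035/17508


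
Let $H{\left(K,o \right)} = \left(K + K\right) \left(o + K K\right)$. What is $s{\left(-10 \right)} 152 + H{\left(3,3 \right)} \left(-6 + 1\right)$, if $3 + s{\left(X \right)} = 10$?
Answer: $704$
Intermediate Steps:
$s{\left(X \right)} = 7$ ($s{\left(X \right)} = -3 + 10 = 7$)
$H{\left(K,o \right)} = 2 K \left(o + K^{2}\right)$
$s{\left(-10 \right)} 152 + H{\left(3,3 \right)} \left(-6 + 1\right) = 7 \cdot 152 + 2 \cdot 3 \left(3 + 3^{2}\right) \left(-6 + 1\right) = 1064 + 2 \cdot 3 \left(3 + 9\right) \left(-5\right) = 1064 + 2 \cdot 3 \cdot 12 \left(-5\right) = 1064 + 72 \left(-5\right) = 1064 - 360 = 704$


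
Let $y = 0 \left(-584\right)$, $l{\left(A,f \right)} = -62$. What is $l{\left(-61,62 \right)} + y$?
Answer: $-62$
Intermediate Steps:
$y = 0$
$l{\left(-61,62 \right)} + y = -62 + 0 = -62$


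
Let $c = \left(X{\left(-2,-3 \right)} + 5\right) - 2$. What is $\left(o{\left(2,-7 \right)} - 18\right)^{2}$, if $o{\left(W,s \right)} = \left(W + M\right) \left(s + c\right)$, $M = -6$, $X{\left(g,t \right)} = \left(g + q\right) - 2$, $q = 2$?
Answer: $36$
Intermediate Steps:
$X{\left(g,t \right)} = g$ ($X{\left(g,t \right)} = \left(g + 2\right) - 2 = \left(2 + g\right) - 2 = g$)
$c = 1$ ($c = \left(-2 + 5\right) - 2 = 3 - 2 = 1$)
$o{\left(W,s \right)} = \left(1 + s\right) \left(-6 + W\right)$ ($o{\left(W,s \right)} = \left(W - 6\right) \left(s + 1\right) = \left(-6 + W\right) \left(1 + s\right) = \left(1 + s\right) \left(-6 + W\right)$)
$\left(o{\left(2,-7 \right)} - 18\right)^{2} = \left(\left(-6 + 2 - -42 + 2 \left(-7\right)\right) - 18\right)^{2} = \left(\left(-6 + 2 + 42 - 14\right) - 18\right)^{2} = \left(24 - 18\right)^{2} = 6^{2} = 36$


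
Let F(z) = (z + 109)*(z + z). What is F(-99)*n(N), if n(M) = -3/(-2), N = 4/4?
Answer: -2970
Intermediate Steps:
N = 1 (N = 4*(¼) = 1)
F(z) = 2*z*(109 + z) (F(z) = (109 + z)*(2*z) = 2*z*(109 + z))
n(M) = 3/2 (n(M) = -3*(-½) = 3/2)
F(-99)*n(N) = (2*(-99)*(109 - 99))*(3/2) = (2*(-99)*10)*(3/2) = -1980*3/2 = -2970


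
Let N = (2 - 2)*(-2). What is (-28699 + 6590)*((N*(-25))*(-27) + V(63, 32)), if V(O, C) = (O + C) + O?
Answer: -3493222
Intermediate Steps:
V(O, C) = C + 2*O (V(O, C) = (C + O) + O = C + 2*O)
N = 0 (N = 0*(-2) = 0)
(-28699 + 6590)*((N*(-25))*(-27) + V(63, 32)) = (-28699 + 6590)*((0*(-25))*(-27) + (32 + 2*63)) = -22109*(0*(-27) + (32 + 126)) = -22109*(0 + 158) = -22109*158 = -3493222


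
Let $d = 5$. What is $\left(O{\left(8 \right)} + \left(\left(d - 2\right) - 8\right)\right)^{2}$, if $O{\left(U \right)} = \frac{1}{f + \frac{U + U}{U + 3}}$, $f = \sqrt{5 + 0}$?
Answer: $\frac{3763446}{121801} - \frac{464882 \sqrt{5}}{121801} \approx 22.364$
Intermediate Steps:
$f = \sqrt{5} \approx 2.2361$
$O{\left(U \right)} = \frac{1}{\sqrt{5} + \frac{2 U}{3 + U}}$ ($O{\left(U \right)} = \frac{1}{\sqrt{5} + \frac{U + U}{U + 3}} = \frac{1}{\sqrt{5} + \frac{2 U}{3 + U}}$)
$\left(O{\left(8 \right)} + \left(\left(d - 2\right) - 8\right)\right)^{2} = \left(\frac{3 + 8}{2 \cdot 8 + 3 \sqrt{5} + 8 \sqrt{5}} + \left(\left(5 - 2\right) - 8\right)\right)^{2} = \left(\frac{1}{16 + 3 \sqrt{5} + 8 \sqrt{5}} \cdot 11 + \left(3 - 8\right)\right)^{2} = \left(\frac{1}{16 + 11 \sqrt{5}} \cdot 11 - 5\right)^{2} = \left(\frac{11}{16 + 11 \sqrt{5}} - 5\right)^{2} = \left(-5 + \frac{11}{16 + 11 \sqrt{5}}\right)^{2}$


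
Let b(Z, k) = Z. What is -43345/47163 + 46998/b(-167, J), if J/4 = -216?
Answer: -2223805289/7876221 ≈ -282.34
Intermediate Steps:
J = -864 (J = 4*(-216) = -864)
-43345/47163 + 46998/b(-167, J) = -43345/47163 + 46998/(-167) = -43345*1/47163 + 46998*(-1/167) = -43345/47163 - 46998/167 = -2223805289/7876221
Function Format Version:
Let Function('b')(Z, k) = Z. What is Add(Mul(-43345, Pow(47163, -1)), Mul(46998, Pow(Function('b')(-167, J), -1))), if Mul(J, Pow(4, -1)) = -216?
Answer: Rational(-2223805289, 7876221) ≈ -282.34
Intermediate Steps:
J = -864 (J = Mul(4, -216) = -864)
Add(Mul(-43345, Pow(47163, -1)), Mul(46998, Pow(Function('b')(-167, J), -1))) = Add(Mul(-43345, Pow(47163, -1)), Mul(46998, Pow(-167, -1))) = Add(Mul(-43345, Rational(1, 47163)), Mul(46998, Rational(-1, 167))) = Add(Rational(-43345, 47163), Rational(-46998, 167)) = Rational(-2223805289, 7876221)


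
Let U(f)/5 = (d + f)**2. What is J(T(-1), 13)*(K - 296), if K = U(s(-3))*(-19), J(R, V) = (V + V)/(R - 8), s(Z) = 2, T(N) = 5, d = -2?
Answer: 7696/3 ≈ 2565.3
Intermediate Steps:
U(f) = 5*(-2 + f)**2
J(R, V) = 2*V/(-8 + R) (J(R, V) = (2*V)/(-8 + R) = 2*V/(-8 + R))
K = 0 (K = (5*(-2 + 2)**2)*(-19) = (5*0**2)*(-19) = (5*0)*(-19) = 0*(-19) = 0)
J(T(-1), 13)*(K - 296) = (2*13/(-8 + 5))*(0 - 296) = (2*13/(-3))*(-296) = (2*13*(-1/3))*(-296) = -26/3*(-296) = 7696/3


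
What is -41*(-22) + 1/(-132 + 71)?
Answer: 55021/61 ≈ 901.98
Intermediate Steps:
-41*(-22) + 1/(-132 + 71) = 902 + 1/(-61) = 902 - 1/61 = 55021/61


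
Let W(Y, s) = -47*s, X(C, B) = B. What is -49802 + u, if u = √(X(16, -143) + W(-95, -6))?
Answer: -49802 + √139 ≈ -49790.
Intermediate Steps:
u = √139 (u = √(-143 - 47*(-6)) = √(-143 + 282) = √139 ≈ 11.790)
-49802 + u = -49802 + √139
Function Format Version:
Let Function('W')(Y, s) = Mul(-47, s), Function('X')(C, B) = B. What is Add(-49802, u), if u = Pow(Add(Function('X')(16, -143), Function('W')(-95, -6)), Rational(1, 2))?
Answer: Add(-49802, Pow(139, Rational(1, 2))) ≈ -49790.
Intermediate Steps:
u = Pow(139, Rational(1, 2)) (u = Pow(Add(-143, Mul(-47, -6)), Rational(1, 2)) = Pow(Add(-143, 282), Rational(1, 2)) = Pow(139, Rational(1, 2)) ≈ 11.790)
Add(-49802, u) = Add(-49802, Pow(139, Rational(1, 2)))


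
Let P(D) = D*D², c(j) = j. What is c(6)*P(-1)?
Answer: -6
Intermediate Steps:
P(D) = D³
c(6)*P(-1) = 6*(-1)³ = 6*(-1) = -6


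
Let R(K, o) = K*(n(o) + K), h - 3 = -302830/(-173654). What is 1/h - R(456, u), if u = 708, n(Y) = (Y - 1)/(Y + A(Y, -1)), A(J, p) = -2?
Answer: -30300111687253/145399288 ≈ -2.0839e+5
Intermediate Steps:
h = 411896/86827 (h = 3 - 302830/(-173654) = 3 - 302830*(-1/173654) = 3 + 151415/86827 = 411896/86827 ≈ 4.7439)
n(Y) = (-1 + Y)/(-2 + Y) (n(Y) = (Y - 1)/(Y - 2) = (-1 + Y)/(-2 + Y))
R(K, o) = K*(K + (-1 + o)/(-2 + o)) (R(K, o) = K*((-1 + o)/(-2 + o) + K) = K*(K + (-1 + o)/(-2 + o)))
1/h - R(456, u) = 1/(411896/86827) - 456*(-1 + 708 + 456*(-2 + 708))/(-2 + 708) = 86827/411896 - 456*(-1 + 708 + 456*706)/706 = 86827/411896 - 456*(-1 + 708 + 321936)/706 = 86827/411896 - 456*322643/706 = 86827/411896 - 1*73562604/353 = 86827/411896 - 73562604/353 = -30300111687253/145399288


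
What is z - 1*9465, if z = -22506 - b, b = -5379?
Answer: -26592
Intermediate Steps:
z = -17127 (z = -22506 - 1*(-5379) = -22506 + 5379 = -17127)
z - 1*9465 = -17127 - 1*9465 = -17127 - 9465 = -26592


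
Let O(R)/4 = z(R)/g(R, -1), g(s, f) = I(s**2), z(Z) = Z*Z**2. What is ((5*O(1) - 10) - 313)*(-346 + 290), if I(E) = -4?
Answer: 18368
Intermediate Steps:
z(Z) = Z**3
g(s, f) = -4
O(R) = -R**3 (O(R) = 4*(R**3/(-4)) = 4*(R**3*(-1/4)) = 4*(-R**3/4) = -R**3)
((5*O(1) - 10) - 313)*(-346 + 290) = ((5*(-1*1**3) - 10) - 313)*(-346 + 290) = ((5*(-1*1) - 10) - 313)*(-56) = ((5*(-1) - 10) - 313)*(-56) = ((-5 - 10) - 313)*(-56) = (-15 - 313)*(-56) = -328*(-56) = 18368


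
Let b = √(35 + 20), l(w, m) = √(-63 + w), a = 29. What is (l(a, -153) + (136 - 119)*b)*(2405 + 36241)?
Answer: 656982*√55 + 38646*I*√34 ≈ 4.8723e+6 + 2.2534e+5*I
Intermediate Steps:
b = √55 ≈ 7.4162
(l(a, -153) + (136 - 119)*b)*(2405 + 36241) = (√(-63 + 29) + (136 - 119)*√55)*(2405 + 36241) = (√(-34) + 17*√55)*38646 = (I*√34 + 17*√55)*38646 = (17*√55 + I*√34)*38646 = 656982*√55 + 38646*I*√34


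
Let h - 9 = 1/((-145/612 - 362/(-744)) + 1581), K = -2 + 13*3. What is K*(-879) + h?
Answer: -243850670895/7499867 ≈ -32514.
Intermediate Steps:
K = 37 (K = -2 + 39 = 37)
h = 67503546/7499867 (h = 9 + 1/((-145/612 - 362/(-744)) + 1581) = 9 + 1/((-145*1/612 - 362*(-1/744)) + 1581) = 9 + 1/((-145/612 + 181/372) + 1581) = 9 + 1/(1184/4743 + 1581) = 9 + 1/(7499867/4743) = 9 + 4743/7499867 = 67503546/7499867 ≈ 9.0006)
K*(-879) + h = 37*(-879) + 67503546/7499867 = -32523 + 67503546/7499867 = -243850670895/7499867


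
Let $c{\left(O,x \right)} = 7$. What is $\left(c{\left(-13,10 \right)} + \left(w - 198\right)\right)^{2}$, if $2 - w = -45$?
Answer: $20736$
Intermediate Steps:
$w = 47$ ($w = 2 - -45 = 2 + 45 = 47$)
$\left(c{\left(-13,10 \right)} + \left(w - 198\right)\right)^{2} = \left(7 + \left(47 - 198\right)\right)^{2} = \left(7 - 151\right)^{2} = \left(-144\right)^{2} = 20736$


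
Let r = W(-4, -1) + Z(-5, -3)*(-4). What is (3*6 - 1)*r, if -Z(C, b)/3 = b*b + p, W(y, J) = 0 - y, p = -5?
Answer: 884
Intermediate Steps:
W(y, J) = -y
Z(C, b) = 15 - 3*b² (Z(C, b) = -3*(b*b - 5) = -3*(b² - 5) = -3*(-5 + b²) = 15 - 3*b²)
r = 52 (r = -1*(-4) + (15 - 3*(-3)²)*(-4) = 4 + (15 - 3*9)*(-4) = 4 + (15 - 27)*(-4) = 4 - 12*(-4) = 4 + 48 = 52)
(3*6 - 1)*r = (3*6 - 1)*52 = (18 - 1)*52 = 17*52 = 884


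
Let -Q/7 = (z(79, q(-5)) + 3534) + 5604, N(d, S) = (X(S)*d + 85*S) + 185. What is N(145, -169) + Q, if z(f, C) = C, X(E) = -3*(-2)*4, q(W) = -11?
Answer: -74589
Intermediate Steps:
X(E) = 24 (X(E) = 6*4 = 24)
N(d, S) = 185 + 24*d + 85*S (N(d, S) = (24*d + 85*S) + 185 = 185 + 24*d + 85*S)
Q = -63889 (Q = -7*((-11 + 3534) + 5604) = -7*(3523 + 5604) = -7*9127 = -63889)
N(145, -169) + Q = (185 + 24*145 + 85*(-169)) - 63889 = (185 + 3480 - 14365) - 63889 = -10700 - 63889 = -74589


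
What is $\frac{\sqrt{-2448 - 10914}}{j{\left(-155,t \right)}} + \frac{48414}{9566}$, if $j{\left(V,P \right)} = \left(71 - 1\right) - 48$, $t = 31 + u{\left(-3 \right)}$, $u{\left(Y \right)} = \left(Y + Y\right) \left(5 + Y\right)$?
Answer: $\frac{24207}{4783} + \frac{i \sqrt{13362}}{22} \approx 5.0611 + 5.2543 i$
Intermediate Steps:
$u{\left(Y \right)} = 2 Y \left(5 + Y\right)$
$t = 19$ ($t = 31 + 2 \left(-3\right) \left(5 - 3\right) = 31 + 2 \left(-3\right) 2 = 31 - 12 = 19$)
$j{\left(V,P \right)} = 22$ ($j{\left(V,P \right)} = 70 - 48 = 22$)
$\frac{\sqrt{-2448 - 10914}}{j{\left(-155,t \right)}} + \frac{48414}{9566} = \frac{\sqrt{-2448 - 10914}}{22} + \frac{48414}{9566} = \sqrt{-13362} \cdot \frac{1}{22} + 48414 \cdot \frac{1}{9566} = i \sqrt{13362} \cdot \frac{1}{22} + \frac{24207}{4783} = \frac{i \sqrt{13362}}{22} + \frac{24207}{4783} = \frac{24207}{4783} + \frac{i \sqrt{13362}}{22}$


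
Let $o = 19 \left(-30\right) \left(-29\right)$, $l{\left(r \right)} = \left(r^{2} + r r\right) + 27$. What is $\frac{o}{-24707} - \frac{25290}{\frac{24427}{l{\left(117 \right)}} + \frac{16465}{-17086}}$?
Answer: $\frac{292575679339097310}{836668039321} \approx 3.4969 \cdot 10^{5}$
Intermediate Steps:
$l{\left(r \right)} = 27 + 2 r^{2}$ ($l{\left(r \right)} = \left(r^{2} + r^{2}\right) + 27 = 2 r^{2} + 27 = 27 + 2 r^{2}$)
$o = 16530$ ($o = \left(-570\right) \left(-29\right) = 16530$)
$\frac{o}{-24707} - \frac{25290}{\frac{24427}{l{\left(117 \right)}} + \frac{16465}{-17086}} = \frac{16530}{-24707} - \frac{25290}{\frac{24427}{27 + 2 \cdot 117^{2}} + \frac{16465}{-17086}} = 16530 \left(- \frac{1}{24707}\right) - \frac{25290}{\frac{24427}{27 + 2 \cdot 13689} + 16465 \left(- \frac{1}{17086}\right)} = - \frac{16530}{24707} - \frac{25290}{\frac{24427}{27 + 27378} - \frac{16465}{17086}} = - \frac{16530}{24707} - \frac{25290}{\frac{24427}{27405} - \frac{16465}{17086}} = - \frac{16530}{24707} - \frac{25290}{- \frac{33863603}{468241830}} = - \frac{16530}{24707} - - \frac{11841835880700}{33863603} = - \frac{16530}{24707} + \frac{11841835880700}{33863603} = \frac{292575679339097310}{836668039321}$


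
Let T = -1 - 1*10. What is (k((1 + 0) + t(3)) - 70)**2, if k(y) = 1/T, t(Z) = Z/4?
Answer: 594441/121 ≈ 4912.7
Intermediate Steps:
t(Z) = Z/4 (t(Z) = Z*(1/4) = Z/4)
T = -11 (T = -1 - 10 = -11)
k(y) = -1/11 (k(y) = 1/(-11) = -1/11)
(k((1 + 0) + t(3)) - 70)**2 = (-1/11 - 70)**2 = (-771/11)**2 = 594441/121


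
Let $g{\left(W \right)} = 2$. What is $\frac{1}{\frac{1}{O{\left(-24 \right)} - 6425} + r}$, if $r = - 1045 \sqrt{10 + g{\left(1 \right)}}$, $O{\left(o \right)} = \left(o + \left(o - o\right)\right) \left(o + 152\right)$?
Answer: $\frac{9497}{1181916247838699} - \frac{188503388810 \sqrt{3}}{1181916247838699} \approx -0.00027624$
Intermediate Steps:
$O{\left(o \right)} = o \left(152 + o\right)$ ($O{\left(o \right)} = \left(o + 0\right) \left(152 + o\right) = o \left(152 + o\right)$)
$r = - 2090 \sqrt{3}$ ($r = - 1045 \sqrt{10 + 2} = - 1045 \sqrt{12} = - 1045 \cdot 2 \sqrt{3} = - 2090 \sqrt{3} \approx -3620.0$)
$\frac{1}{\frac{1}{O{\left(-24 \right)} - 6425} + r} = \frac{1}{\frac{1}{- 24 \left(152 - 24\right) - 6425} - 2090 \sqrt{3}} = \frac{1}{\frac{1}{\left(-24\right) 128 - 6425} - 2090 \sqrt{3}} = \frac{1}{\frac{1}{-3072 - 6425} - 2090 \sqrt{3}} = \frac{1}{\frac{1}{-9497} - 2090 \sqrt{3}} = \frac{1}{- \frac{1}{9497} - 2090 \sqrt{3}}$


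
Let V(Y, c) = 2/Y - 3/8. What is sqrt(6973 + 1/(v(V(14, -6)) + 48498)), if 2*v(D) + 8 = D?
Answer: sqrt(205697801081893205)/5431315 ≈ 83.505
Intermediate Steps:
V(Y, c) = -3/8 + 2/Y (V(Y, c) = 2/Y - 3*1/8 = 2/Y - 3/8 = -3/8 + 2/Y)
v(D) = -4 + D/2
sqrt(6973 + 1/(v(V(14, -6)) + 48498)) = sqrt(6973 + 1/((-4 + (-3/8 + 2/14)/2) + 48498)) = sqrt(6973 + 1/((-4 + (-3/8 + 2*(1/14))/2) + 48498)) = sqrt(6973 + 1/((-4 + (-3/8 + 1/7)/2) + 48498)) = sqrt(6973 + 1/((-4 + (1/2)*(-13/56)) + 48498)) = sqrt(6973 + 1/((-4 - 13/112) + 48498)) = sqrt(6973 + 1/(-461/112 + 48498)) = sqrt(6973 + 1/(5431315/112)) = sqrt(6973 + 112/5431315) = sqrt(37872559607/5431315) = sqrt(205697801081893205)/5431315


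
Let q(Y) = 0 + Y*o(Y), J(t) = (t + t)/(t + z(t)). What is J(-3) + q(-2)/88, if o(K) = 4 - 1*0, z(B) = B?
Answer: 10/11 ≈ 0.90909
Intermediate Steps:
J(t) = 1 (J(t) = (t + t)/(t + t) = (2*t)/((2*t)) = (2*t)*(1/(2*t)) = 1)
o(K) = 4 (o(K) = 4 + 0 = 4)
q(Y) = 4*Y (q(Y) = 0 + Y*4 = 0 + 4*Y = 4*Y)
J(-3) + q(-2)/88 = 1 + (4*(-2))/88 = 1 + (1/88)*(-8) = 1 - 1/11 = 10/11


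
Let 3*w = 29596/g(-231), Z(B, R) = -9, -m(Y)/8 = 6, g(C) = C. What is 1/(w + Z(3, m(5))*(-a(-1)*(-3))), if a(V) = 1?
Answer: -99/6901 ≈ -0.014346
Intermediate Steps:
m(Y) = -48 (m(Y) = -8*6 = -48)
w = -4228/99 (w = (29596/(-231))/3 = (29596*(-1/231))/3 = (⅓)*(-4228/33) = -4228/99 ≈ -42.707)
1/(w + Z(3, m(5))*(-a(-1)*(-3))) = 1/(-4228/99 - 9*(-1*1)*(-3)) = 1/(-4228/99 - (-9)*(-3)) = 1/(-4228/99 - 9*3) = 1/(-4228/99 - 27) = 1/(-6901/99) = -99/6901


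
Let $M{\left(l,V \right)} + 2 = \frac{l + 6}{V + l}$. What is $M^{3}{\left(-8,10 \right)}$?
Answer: $-27$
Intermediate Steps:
$M{\left(l,V \right)} = -2 + \frac{6 + l}{V + l}$ ($M{\left(l,V \right)} = -2 + \frac{l + 6}{V + l} = -2 + \frac{6 + l}{V + l}$)
$M^{3}{\left(-8,10 \right)} = \left(\frac{6 - -8 - 20}{10 - 8}\right)^{3} = \left(\frac{6 + 8 - 20}{2}\right)^{3} = \left(\frac{1}{2} \left(-6\right)\right)^{3} = \left(-3\right)^{3} = -27$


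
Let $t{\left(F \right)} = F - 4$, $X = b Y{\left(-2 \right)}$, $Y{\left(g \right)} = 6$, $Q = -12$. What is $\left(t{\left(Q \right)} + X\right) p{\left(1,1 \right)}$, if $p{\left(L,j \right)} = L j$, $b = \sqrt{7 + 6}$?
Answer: $-16 + 6 \sqrt{13} \approx 5.6333$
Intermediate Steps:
$b = \sqrt{13} \approx 3.6056$
$X = 6 \sqrt{13}$ ($X = \sqrt{13} \cdot 6 = 6 \sqrt{13} \approx 21.633$)
$t{\left(F \right)} = -4 + F$ ($t{\left(F \right)} = F - 4 = -4 + F$)
$\left(t{\left(Q \right)} + X\right) p{\left(1,1 \right)} = \left(\left(-4 - 12\right) + 6 \sqrt{13}\right) 1 \cdot 1 = \left(-16 + 6 \sqrt{13}\right) 1 = -16 + 6 \sqrt{13}$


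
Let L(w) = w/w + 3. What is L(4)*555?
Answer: 2220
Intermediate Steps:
L(w) = 4 (L(w) = 1 + 3 = 4)
L(4)*555 = 4*555 = 2220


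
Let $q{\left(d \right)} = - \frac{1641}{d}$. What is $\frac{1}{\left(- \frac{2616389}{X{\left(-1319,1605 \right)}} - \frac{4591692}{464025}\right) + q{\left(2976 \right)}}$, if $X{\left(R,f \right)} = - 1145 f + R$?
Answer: $- \frac{2275633045600}{20535486331903} \approx -0.11081$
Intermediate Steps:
$X{\left(R,f \right)} = R - 1145 f$
$\frac{1}{\left(- \frac{2616389}{X{\left(-1319,1605 \right)}} - \frac{4591692}{464025}\right) + q{\left(2976 \right)}} = \frac{1}{\left(- \frac{2616389}{-1319 - 1837725} - \frac{4591692}{464025}\right) - \frac{1641}{2976}} = \frac{1}{\left(- \frac{2616389}{-1319 - 1837725} - \frac{1530564}{154675}\right) - \frac{547}{992}} = \frac{1}{\left(- \frac{2616389}{-1839044} - \frac{1530564}{154675}\right) - \frac{547}{992}} = \frac{1}{\left(\left(-2616389\right) \left(- \frac{1}{1839044}\right) - \frac{1530564}{154675}\right) - \frac{547}{992}} = \frac{1}{\left(\frac{2616389}{1839044} - \frac{1530564}{154675}\right) - \frac{547}{992}} = \frac{1}{- \frac{2410084572241}{284454130700} - \frac{547}{992}} = \frac{1}{- \frac{20535486331903}{2275633045600}} = - \frac{2275633045600}{20535486331903}$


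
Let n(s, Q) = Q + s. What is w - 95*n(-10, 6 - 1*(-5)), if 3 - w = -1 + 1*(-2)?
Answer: -89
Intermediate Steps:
w = 6 (w = 3 - (-1 + 1*(-2)) = 3 - (-1 - 2) = 3 - 1*(-3) = 3 + 3 = 6)
w - 95*n(-10, 6 - 1*(-5)) = 6 - 95*((6 - 1*(-5)) - 10) = 6 - 95*((6 + 5) - 10) = 6 - 95*(11 - 10) = 6 - 95*1 = 6 - 95 = -89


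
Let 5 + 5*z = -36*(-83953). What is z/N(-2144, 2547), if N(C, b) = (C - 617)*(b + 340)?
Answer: -3022303/39855035 ≈ -0.075832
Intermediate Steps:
N(C, b) = (-617 + C)*(340 + b)
z = 3022303/5 (z = -1 + (-36*(-83953))/5 = -1 + (⅕)*3022308 = -1 + 3022308/5 = 3022303/5 ≈ 6.0446e+5)
z/N(-2144, 2547) = 3022303/(5*(-209780 - 617*2547 + 340*(-2144) - 2144*2547)) = 3022303/(5*(-209780 - 1571499 - 728960 - 5460768)) = (3022303/5)/(-7971007) = (3022303/5)*(-1/7971007) = -3022303/39855035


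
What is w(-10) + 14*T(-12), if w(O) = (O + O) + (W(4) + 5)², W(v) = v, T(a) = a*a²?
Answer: -24131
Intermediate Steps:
T(a) = a³
w(O) = 81 + 2*O (w(O) = (O + O) + (4 + 5)² = 2*O + 9² = 2*O + 81 = 81 + 2*O)
w(-10) + 14*T(-12) = (81 + 2*(-10)) + 14*(-12)³ = (81 - 20) + 14*(-1728) = 61 - 24192 = -24131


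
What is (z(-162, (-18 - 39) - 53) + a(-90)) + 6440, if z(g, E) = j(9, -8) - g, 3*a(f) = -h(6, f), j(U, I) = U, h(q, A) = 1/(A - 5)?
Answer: 1884136/285 ≈ 6611.0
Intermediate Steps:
h(q, A) = 1/(-5 + A)
a(f) = -1/(3*(-5 + f)) (a(f) = (-1/(-5 + f))/3 = -1/(3*(-5 + f)))
z(g, E) = 9 - g
(z(-162, (-18 - 39) - 53) + a(-90)) + 6440 = ((9 - 1*(-162)) - 1/(-15 + 3*(-90))) + 6440 = ((9 + 162) - 1/(-15 - 270)) + 6440 = (171 - 1/(-285)) + 6440 = (171 - 1*(-1/285)) + 6440 = (171 + 1/285) + 6440 = 48736/285 + 6440 = 1884136/285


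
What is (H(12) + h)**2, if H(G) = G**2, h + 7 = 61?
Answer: 39204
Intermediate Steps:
h = 54 (h = -7 + 61 = 54)
(H(12) + h)**2 = (12**2 + 54)**2 = (144 + 54)**2 = 198**2 = 39204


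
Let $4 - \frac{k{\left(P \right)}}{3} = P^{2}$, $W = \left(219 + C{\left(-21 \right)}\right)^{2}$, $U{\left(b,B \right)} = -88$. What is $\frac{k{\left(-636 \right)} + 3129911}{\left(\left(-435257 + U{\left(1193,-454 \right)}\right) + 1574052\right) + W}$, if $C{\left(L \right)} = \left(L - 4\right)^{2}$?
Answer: $\frac{1916435}{1851043} \approx 1.0353$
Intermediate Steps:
$C{\left(L \right)} = \left(-4 + L\right)^{2}$ ($C{\left(L \right)} = \left(L - 4\right)^{2} = \left(-4 + L\right)^{2}$)
$W = 712336$ ($W = \left(219 + \left(-4 - 21\right)^{2}\right)^{2} = \left(219 + \left(-25\right)^{2}\right)^{2} = \left(219 + 625\right)^{2} = 844^{2} = 712336$)
$k{\left(P \right)} = 12 - 3 P^{2}$
$\frac{k{\left(-636 \right)} + 3129911}{\left(\left(-435257 + U{\left(1193,-454 \right)}\right) + 1574052\right) + W} = \frac{\left(12 - 3 \left(-636\right)^{2}\right) + 3129911}{\left(\left(-435257 - 88\right) + 1574052\right) + 712336} = \frac{\left(12 - 1213488\right) + 3129911}{\left(-435345 + 1574052\right) + 712336} = \frac{\left(12 - 1213488\right) + 3129911}{1138707 + 712336} = \frac{-1213476 + 3129911}{1851043} = 1916435 \cdot \frac{1}{1851043} = \frac{1916435}{1851043}$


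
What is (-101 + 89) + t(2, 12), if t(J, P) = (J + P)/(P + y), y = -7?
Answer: -46/5 ≈ -9.2000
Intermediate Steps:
t(J, P) = (J + P)/(-7 + P) (t(J, P) = (J + P)/(P - 7) = (J + P)/(-7 + P))
(-101 + 89) + t(2, 12) = (-101 + 89) + (2 + 12)/(-7 + 12) = -12 + 14/5 = -46/5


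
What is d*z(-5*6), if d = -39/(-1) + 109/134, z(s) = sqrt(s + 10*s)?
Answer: 5335*I*sqrt(330)/134 ≈ 723.25*I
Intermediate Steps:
z(s) = sqrt(11)*sqrt(s) (z(s) = sqrt(11*s) = sqrt(11)*sqrt(s))
d = 5335/134 (d = -39*(-1) + 109*(1/134) = 39 + 109/134 = 5335/134 ≈ 39.813)
d*z(-5*6) = 5335*(sqrt(11)*sqrt(-5*6))/134 = 5335*(sqrt(11)*sqrt(-30))/134 = 5335*(sqrt(11)*(I*sqrt(30)))/134 = 5335*(I*sqrt(330))/134 = 5335*I*sqrt(330)/134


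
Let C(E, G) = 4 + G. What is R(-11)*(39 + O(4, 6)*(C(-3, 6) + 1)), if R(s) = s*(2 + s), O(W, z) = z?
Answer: 10395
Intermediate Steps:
R(-11)*(39 + O(4, 6)*(C(-3, 6) + 1)) = (-11*(2 - 11))*(39 + 6*((4 + 6) + 1)) = (-11*(-9))*(39 + 6*(10 + 1)) = 99*(39 + 6*11) = 99*(39 + 66) = 99*105 = 10395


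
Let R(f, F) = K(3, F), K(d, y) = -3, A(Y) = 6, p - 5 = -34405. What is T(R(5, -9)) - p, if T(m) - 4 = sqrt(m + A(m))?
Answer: 34404 + sqrt(3) ≈ 34406.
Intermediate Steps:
p = -34400 (p = 5 - 34405 = -34400)
R(f, F) = -3
T(m) = 4 + sqrt(6 + m) (T(m) = 4 + sqrt(m + 6) = 4 + sqrt(6 + m))
T(R(5, -9)) - p = (4 + sqrt(6 - 3)) - 1*(-34400) = (4 + sqrt(3)) + 34400 = 34404 + sqrt(3)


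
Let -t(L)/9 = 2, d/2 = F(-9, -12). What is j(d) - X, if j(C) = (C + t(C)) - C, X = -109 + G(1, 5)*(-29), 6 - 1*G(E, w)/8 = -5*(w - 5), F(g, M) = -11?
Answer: 1483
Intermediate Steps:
d = -22 (d = 2*(-11) = -22)
G(E, w) = -152 + 40*w (G(E, w) = 48 - (-40)*(w - 5) = 48 - (-40)*(-5 + w) = 48 - 8*(25 - 5*w) = 48 + (-200 + 40*w) = -152 + 40*w)
t(L) = -18 (t(L) = -9*2 = -18)
X = -1501 (X = -109 + (-152 + 40*5)*(-29) = -109 + (-152 + 200)*(-29) = -109 + 48*(-29) = -109 - 1392 = -1501)
j(C) = -18 (j(C) = (C - 18) - C = (-18 + C) - C = -18)
j(d) - X = -18 - 1*(-1501) = -18 + 1501 = 1483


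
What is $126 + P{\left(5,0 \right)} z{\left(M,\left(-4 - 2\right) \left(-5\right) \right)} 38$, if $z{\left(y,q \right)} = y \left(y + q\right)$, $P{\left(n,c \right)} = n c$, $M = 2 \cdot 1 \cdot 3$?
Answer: $126$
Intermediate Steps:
$M = 6$ ($M = 2 \cdot 3 = 6$)
$P{\left(n,c \right)} = c n$
$z{\left(y,q \right)} = y \left(q + y\right)$
$126 + P{\left(5,0 \right)} z{\left(M,\left(-4 - 2\right) \left(-5\right) \right)} 38 = 126 + 0 \cdot 5 \cdot 6 \left(\left(-4 - 2\right) \left(-5\right) + 6\right) 38 = 126 + 0 \cdot 6 \left(\left(-6\right) \left(-5\right) + 6\right) 38 = 126 + 0 \cdot 6 \left(30 + 6\right) 38 = 126 + 0 \cdot 6 \cdot 36 \cdot 38 = 126 + 0 \cdot 216 \cdot 38 = 126 + 0 \cdot 38 = 126 + 0 = 126$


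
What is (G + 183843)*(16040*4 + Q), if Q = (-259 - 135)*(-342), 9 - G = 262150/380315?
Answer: 2781585612987368/76063 ≈ 3.6569e+10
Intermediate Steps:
G = 632137/76063 (G = 9 - 262150/380315 = 9 - 1*52430/76063 = 9 - 52430/76063 = 632137/76063 ≈ 8.3107)
Q = 134748 (Q = -394*(-342) = 134748)
(G + 183843)*(16040*4 + Q) = (632137/76063 + 183843)*(16040*4 + 134748) = 13984282246*(64160 + 134748)/76063 = (13984282246/76063)*198908 = 2781585612987368/76063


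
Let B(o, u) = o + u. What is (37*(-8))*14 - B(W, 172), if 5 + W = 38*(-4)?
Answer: -4159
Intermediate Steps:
W = -157 (W = -5 + 38*(-4) = -5 - 152 = -157)
(37*(-8))*14 - B(W, 172) = (37*(-8))*14 - (-157 + 172) = -296*14 - 1*15 = -4144 - 15 = -4159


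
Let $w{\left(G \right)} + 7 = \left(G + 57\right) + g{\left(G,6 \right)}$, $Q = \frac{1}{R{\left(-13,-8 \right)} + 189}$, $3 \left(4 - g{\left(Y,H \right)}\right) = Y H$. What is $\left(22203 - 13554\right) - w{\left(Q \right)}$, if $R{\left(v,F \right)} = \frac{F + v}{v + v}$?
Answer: $\frac{42416351}{4935} \approx 8595.0$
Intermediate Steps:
$R{\left(v,F \right)} = \frac{F + v}{2 v}$
$g{\left(Y,H \right)} = 4 - \frac{H Y}{3}$ ($g{\left(Y,H \right)} = 4 - \frac{Y H}{3} = 4 - \frac{H Y}{3}$)
$Q = \frac{26}{4935}$ ($Q = \frac{1}{\frac{-8 - 13}{2 \left(-13\right)} + 189} = \frac{1}{\frac{1}{2} \left(- \frac{1}{13}\right) \left(-21\right) + 189} = \frac{1}{\frac{21}{26} + 189} = \frac{1}{\frac{4935}{26}} = \frac{26}{4935} \approx 0.0052685$)
$w{\left(G \right)} = 54 - G$ ($w{\left(G \right)} = -7 + \left(\left(G + 57\right) + \left(4 - 2 G\right)\right) = -7 + \left(\left(57 + G\right) - \left(-4 + 2 G\right)\right) = -7 - \left(-61 + G\right) = 54 - G$)
$\left(22203 - 13554\right) - w{\left(Q \right)} = \left(22203 - 13554\right) - \left(54 - \frac{26}{4935}\right) = 8649 - \left(54 - \frac{26}{4935}\right) = 8649 - \frac{266464}{4935} = \frac{42416351}{4935}$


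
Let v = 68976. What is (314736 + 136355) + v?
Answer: 520067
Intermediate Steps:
(314736 + 136355) + v = (314736 + 136355) + 68976 = 451091 + 68976 = 520067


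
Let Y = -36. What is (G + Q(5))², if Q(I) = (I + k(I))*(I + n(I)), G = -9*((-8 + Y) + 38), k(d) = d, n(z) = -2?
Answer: 7056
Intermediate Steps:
G = 54 (G = -9*((-8 - 36) + 38) = -9*(-44 + 38) = -9*(-6) = 54)
Q(I) = 2*I*(-2 + I) (Q(I) = (I + I)*(I - 2) = (2*I)*(-2 + I) = 2*I*(-2 + I))
(G + Q(5))² = (54 + 2*5*(-2 + 5))² = (54 + 2*5*3)² = (54 + 30)² = 84² = 7056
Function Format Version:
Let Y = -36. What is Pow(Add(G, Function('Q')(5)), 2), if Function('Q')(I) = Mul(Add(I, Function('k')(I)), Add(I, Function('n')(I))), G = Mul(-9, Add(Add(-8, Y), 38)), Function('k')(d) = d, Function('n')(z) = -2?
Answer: 7056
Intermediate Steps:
G = 54 (G = Mul(-9, Add(Add(-8, -36), 38)) = Mul(-9, Add(-44, 38)) = Mul(-9, -6) = 54)
Function('Q')(I) = Mul(2, I, Add(-2, I)) (Function('Q')(I) = Mul(Add(I, I), Add(I, -2)) = Mul(Mul(2, I), Add(-2, I)) = Mul(2, I, Add(-2, I)))
Pow(Add(G, Function('Q')(5)), 2) = Pow(Add(54, Mul(2, 5, Add(-2, 5))), 2) = Pow(Add(54, Mul(2, 5, 3)), 2) = Pow(Add(54, 30), 2) = Pow(84, 2) = 7056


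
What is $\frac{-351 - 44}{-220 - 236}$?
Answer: $\frac{395}{456} \approx 0.86623$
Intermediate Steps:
$\frac{-351 - 44}{-220 - 236} = - \frac{395}{-456} = \left(-395\right) \left(- \frac{1}{456}\right) = \frac{395}{456}$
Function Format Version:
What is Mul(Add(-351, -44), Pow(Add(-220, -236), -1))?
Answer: Rational(395, 456) ≈ 0.86623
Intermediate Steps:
Mul(Add(-351, -44), Pow(Add(-220, -236), -1)) = Mul(-395, Pow(-456, -1)) = Mul(-395, Rational(-1, 456)) = Rational(395, 456)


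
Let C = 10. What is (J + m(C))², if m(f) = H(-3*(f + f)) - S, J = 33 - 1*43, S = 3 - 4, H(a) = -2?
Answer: 121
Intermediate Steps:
S = -1
J = -10 (J = 33 - 43 = -10)
m(f) = -1 (m(f) = -2 - 1*(-1) = -2 + 1 = -1)
(J + m(C))² = (-10 - 1)² = (-11)² = 121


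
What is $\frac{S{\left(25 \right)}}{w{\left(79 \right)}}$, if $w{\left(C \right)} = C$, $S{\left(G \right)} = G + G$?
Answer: $\frac{50}{79} \approx 0.63291$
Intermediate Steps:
$S{\left(G \right)} = 2 G$
$\frac{S{\left(25 \right)}}{w{\left(79 \right)}} = \frac{2 \cdot 25}{79} = 50 \cdot \frac{1}{79} = \frac{50}{79}$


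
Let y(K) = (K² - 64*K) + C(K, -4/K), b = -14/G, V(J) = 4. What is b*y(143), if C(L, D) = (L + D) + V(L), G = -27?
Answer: 2545648/429 ≈ 5933.9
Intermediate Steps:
b = 14/27 (b = -14/(-27) = -14*(-1/27) = 14/27 ≈ 0.51852)
C(L, D) = 4 + D + L (C(L, D) = (L + D) + 4 = (D + L) + 4 = 4 + D + L)
y(K) = 4 + K² - 63*K - 4/K (y(K) = (K² - 64*K) + (4 - 4/K + K) = (K² - 64*K) + (4 + K - 4/K) = 4 + K² - 63*K - 4/K)
b*y(143) = 14*(4 + 143² - 63*143 - 4/143)/27 = 14*(4 + 20449 - 9009 - 4*1/143)/27 = 14*(4 + 20449 - 9009 - 4/143)/27 = (14/27)*(1636488/143) = 2545648/429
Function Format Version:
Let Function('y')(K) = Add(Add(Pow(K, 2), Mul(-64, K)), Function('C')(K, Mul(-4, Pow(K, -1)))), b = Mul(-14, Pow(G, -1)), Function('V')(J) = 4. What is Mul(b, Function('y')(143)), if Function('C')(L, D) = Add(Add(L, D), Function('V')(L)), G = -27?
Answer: Rational(2545648, 429) ≈ 5933.9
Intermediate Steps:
b = Rational(14, 27) (b = Mul(-14, Pow(-27, -1)) = Mul(-14, Rational(-1, 27)) = Rational(14, 27) ≈ 0.51852)
Function('C')(L, D) = Add(4, D, L) (Function('C')(L, D) = Add(Add(L, D), 4) = Add(Add(D, L), 4) = Add(4, D, L))
Function('y')(K) = Add(4, Pow(K, 2), Mul(-63, K), Mul(-4, Pow(K, -1))) (Function('y')(K) = Add(Add(Pow(K, 2), Mul(-64, K)), Add(4, Mul(-4, Pow(K, -1)), K)) = Add(Add(Pow(K, 2), Mul(-64, K)), Add(4, K, Mul(-4, Pow(K, -1)))) = Add(4, Pow(K, 2), Mul(-63, K), Mul(-4, Pow(K, -1))))
Mul(b, Function('y')(143)) = Mul(Rational(14, 27), Add(4, Pow(143, 2), Mul(-63, 143), Mul(-4, Pow(143, -1)))) = Mul(Rational(14, 27), Add(4, 20449, -9009, Mul(-4, Rational(1, 143)))) = Mul(Rational(14, 27), Add(4, 20449, -9009, Rational(-4, 143))) = Mul(Rational(14, 27), Rational(1636488, 143)) = Rational(2545648, 429)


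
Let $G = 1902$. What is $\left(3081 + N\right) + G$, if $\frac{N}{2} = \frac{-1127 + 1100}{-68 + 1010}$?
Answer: $\frac{782322}{157} \approx 4982.9$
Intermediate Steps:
$N = - \frac{9}{157}$ ($N = 2 \frac{-1127 + 1100}{-68 + 1010} = 2 \left(- \frac{27}{942}\right) = 2 \left(\left(-27\right) \frac{1}{942}\right) = 2 \left(- \frac{9}{314}\right) = - \frac{9}{157} \approx -0.057325$)
$\left(3081 + N\right) + G = \left(3081 - \frac{9}{157}\right) + 1902 = \frac{483708}{157} + 1902 = \frac{782322}{157}$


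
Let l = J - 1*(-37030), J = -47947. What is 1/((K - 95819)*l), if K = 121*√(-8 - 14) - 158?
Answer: 95977/100566384690627 + 121*I*√22/100566384690627 ≈ 9.5437e-10 + 5.6434e-12*I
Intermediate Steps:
l = -10917 (l = -47947 - 1*(-37030) = -47947 + 37030 = -10917)
K = -158 + 121*I*√22 (K = 121*√(-22) - 158 = 121*(I*√22) - 158 = 121*I*√22 - 158 = -158 + 121*I*√22 ≈ -158.0 + 567.54*I)
1/((K - 95819)*l) = 1/((-158 + 121*I*√22) - 95819*(-10917)) = -1/10917/(-95977 + 121*I*√22) = -1/(10917*(-95977 + 121*I*√22))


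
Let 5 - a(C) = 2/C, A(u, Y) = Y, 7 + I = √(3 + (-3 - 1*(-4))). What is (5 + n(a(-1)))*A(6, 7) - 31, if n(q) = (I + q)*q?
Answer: 102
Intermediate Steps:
I = -5 (I = -7 + √(3 + (-3 - 1*(-4))) = -7 + √(3 + (-3 + 4)) = -7 + √(3 + 1) = -7 + √4 = -7 + 2 = -5)
a(C) = 5 - 2/C
n(q) = q*(-5 + q) (n(q) = (-5 + q)*q = q*(-5 + q))
(5 + n(a(-1)))*A(6, 7) - 31 = (5 + (5 - 2/(-1))*(-5 + (5 - 2/(-1))))*7 - 31 = (5 + (5 - 2*(-1))*(-5 + (5 - 2*(-1))))*7 - 31 = (5 + (5 + 2)*(-5 + (5 + 2)))*7 - 31 = (5 + 7*(-5 + 7))*7 - 31 = (5 + 7*2)*7 - 31 = (5 + 14)*7 - 31 = 19*7 - 31 = 133 - 31 = 102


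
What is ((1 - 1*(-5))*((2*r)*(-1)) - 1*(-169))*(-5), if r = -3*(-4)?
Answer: -125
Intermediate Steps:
r = 12
((1 - 1*(-5))*((2*r)*(-1)) - 1*(-169))*(-5) = ((1 - 1*(-5))*((2*12)*(-1)) - 1*(-169))*(-5) = ((1 + 5)*(24*(-1)) + 169)*(-5) = (6*(-24) + 169)*(-5) = (-144 + 169)*(-5) = 25*(-5) = -125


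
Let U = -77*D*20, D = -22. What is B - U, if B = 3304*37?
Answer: 88368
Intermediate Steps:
U = 33880 (U = -77*(-22)*20 = 1694*20 = 33880)
B = 122248
B - U = 122248 - 1*33880 = 122248 - 33880 = 88368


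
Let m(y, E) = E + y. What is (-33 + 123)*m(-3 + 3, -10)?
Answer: -900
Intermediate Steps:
(-33 + 123)*m(-3 + 3, -10) = (-33 + 123)*(-10 + (-3 + 3)) = 90*(-10 + 0) = 90*(-10) = -900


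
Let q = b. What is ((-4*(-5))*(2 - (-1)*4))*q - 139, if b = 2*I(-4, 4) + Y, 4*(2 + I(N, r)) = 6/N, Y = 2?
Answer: -469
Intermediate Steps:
I(N, r) = -2 + 3/(2*N) (I(N, r) = -2 + (6/N)/4 = -2 + 3/(2*N))
b = -11/4 (b = 2*(-2 + (3/2)/(-4)) + 2 = 2*(-2 + (3/2)*(-¼)) + 2 = 2*(-2 - 3/8) + 2 = 2*(-19/8) + 2 = -19/4 + 2 = -11/4 ≈ -2.7500)
q = -11/4 ≈ -2.7500
((-4*(-5))*(2 - (-1)*4))*q - 139 = ((-4*(-5))*(2 - (-1)*4))*(-11/4) - 139 = (20*(2 - 1*(-4)))*(-11/4) - 139 = (20*(2 + 4))*(-11/4) - 139 = (20*6)*(-11/4) - 139 = 120*(-11/4) - 139 = -330 - 139 = -469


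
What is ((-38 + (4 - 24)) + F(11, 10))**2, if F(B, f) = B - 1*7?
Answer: 2916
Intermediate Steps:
F(B, f) = -7 + B (F(B, f) = B - 7 = -7 + B)
((-38 + (4 - 24)) + F(11, 10))**2 = ((-38 + (4 - 24)) + (-7 + 11))**2 = ((-38 - 20) + 4)**2 = (-58 + 4)**2 = (-54)**2 = 2916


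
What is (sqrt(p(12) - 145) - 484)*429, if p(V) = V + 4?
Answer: -207636 + 429*I*sqrt(129) ≈ -2.0764e+5 + 4872.5*I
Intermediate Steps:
p(V) = 4 + V
(sqrt(p(12) - 145) - 484)*429 = (sqrt((4 + 12) - 145) - 484)*429 = (sqrt(16 - 145) - 484)*429 = (sqrt(-129) - 484)*429 = (I*sqrt(129) - 484)*429 = (-484 + I*sqrt(129))*429 = -207636 + 429*I*sqrt(129)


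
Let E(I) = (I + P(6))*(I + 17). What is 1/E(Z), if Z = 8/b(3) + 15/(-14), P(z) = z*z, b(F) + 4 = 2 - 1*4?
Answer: 1764/864943 ≈ 0.0020394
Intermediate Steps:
b(F) = -6 (b(F) = -4 + (2 - 1*4) = -4 + (2 - 4) = -4 - 2 = -6)
P(z) = z**2
Z = -101/42 (Z = 8/(-6) + 15/(-14) = 8*(-1/6) + 15*(-1/14) = -4/3 - 15/14 = -101/42 ≈ -2.4048)
E(I) = (17 + I)*(36 + I) (E(I) = (I + 6**2)*(I + 17) = (I + 36)*(17 + I) = (36 + I)*(17 + I) = (17 + I)*(36 + I))
1/E(Z) = 1/(612 + (-101/42)**2 + 53*(-101/42)) = 1/(612 + 10201/1764 - 5353/42) = 1/(864943/1764) = 1764/864943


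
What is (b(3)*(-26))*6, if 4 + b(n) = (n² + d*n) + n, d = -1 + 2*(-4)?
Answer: 2964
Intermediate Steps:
d = -9 (d = -1 - 8 = -9)
b(n) = -4 + n² - 8*n (b(n) = -4 + ((n² - 9*n) + n) = -4 + (n² - 8*n) = -4 + n² - 8*n)
(b(3)*(-26))*6 = ((-4 + 3² - 8*3)*(-26))*6 = ((-4 + 9 - 24)*(-26))*6 = -19*(-26)*6 = 494*6 = 2964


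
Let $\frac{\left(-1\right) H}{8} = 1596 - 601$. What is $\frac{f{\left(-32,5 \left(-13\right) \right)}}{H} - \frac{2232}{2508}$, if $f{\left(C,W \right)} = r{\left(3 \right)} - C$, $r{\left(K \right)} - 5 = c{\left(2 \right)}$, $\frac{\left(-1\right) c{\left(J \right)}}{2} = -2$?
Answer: $- \frac{1489129}{1663640} \approx -0.8951$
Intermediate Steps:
$c{\left(J \right)} = 4$ ($c{\left(J \right)} = \left(-2\right) \left(-2\right) = 4$)
$r{\left(K \right)} = 9$ ($r{\left(K \right)} = 5 + 4 = 9$)
$H = -7960$ ($H = - 8 \left(1596 - 601\right) = \left(-8\right) 995 = -7960$)
$f{\left(C,W \right)} = 9 - C$
$\frac{f{\left(-32,5 \left(-13\right) \right)}}{H} - \frac{2232}{2508} = \frac{9 - -32}{-7960} - \frac{2232}{2508} = \left(9 + 32\right) \left(- \frac{1}{7960}\right) - \frac{186}{209} = 41 \left(- \frac{1}{7960}\right) - \frac{186}{209} = - \frac{41}{7960} - \frac{186}{209} = - \frac{1489129}{1663640}$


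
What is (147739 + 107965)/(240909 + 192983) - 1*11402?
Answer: -1236745220/108473 ≈ -11401.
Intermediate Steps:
(147739 + 107965)/(240909 + 192983) - 1*11402 = 255704/433892 - 11402 = 255704*(1/433892) - 11402 = 63926/108473 - 11402 = -1236745220/108473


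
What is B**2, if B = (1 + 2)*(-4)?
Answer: 144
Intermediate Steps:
B = -12 (B = 3*(-4) = -12)
B**2 = (-12)**2 = 144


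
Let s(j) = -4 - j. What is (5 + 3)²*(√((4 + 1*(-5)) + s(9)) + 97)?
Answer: 6208 + 64*I*√14 ≈ 6208.0 + 239.47*I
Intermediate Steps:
(5 + 3)²*(√((4 + 1*(-5)) + s(9)) + 97) = (5 + 3)²*(√((4 + 1*(-5)) + (-4 - 1*9)) + 97) = 8²*(√((4 - 5) + (-4 - 9)) + 97) = 64*(√(-1 - 13) + 97) = 64*(√(-14) + 97) = 64*(I*√14 + 97) = 64*(97 + I*√14) = 6208 + 64*I*√14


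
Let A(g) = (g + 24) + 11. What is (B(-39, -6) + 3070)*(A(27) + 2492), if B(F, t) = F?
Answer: 7741174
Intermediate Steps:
A(g) = 35 + g (A(g) = (24 + g) + 11 = 35 + g)
(B(-39, -6) + 3070)*(A(27) + 2492) = (-39 + 3070)*((35 + 27) + 2492) = 3031*(62 + 2492) = 3031*2554 = 7741174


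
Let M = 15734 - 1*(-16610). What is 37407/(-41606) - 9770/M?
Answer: -404095657/336426116 ≈ -1.2011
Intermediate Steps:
M = 32344 (M = 15734 + 16610 = 32344)
37407/(-41606) - 9770/M = 37407/(-41606) - 9770/32344 = 37407*(-1/41606) - 9770*1/32344 = -37407/41606 - 4885/16172 = -404095657/336426116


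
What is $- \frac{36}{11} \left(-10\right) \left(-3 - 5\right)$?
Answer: $- \frac{2880}{11} \approx -261.82$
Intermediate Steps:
$- \frac{36}{11} \left(-10\right) \left(-3 - 5\right) = \left(-36\right) \frac{1}{11} \left(-10\right) \left(-3 - 5\right) = \left(- \frac{36}{11}\right) \left(-10\right) \left(-8\right) = \frac{360}{11} \left(-8\right) = - \frac{2880}{11}$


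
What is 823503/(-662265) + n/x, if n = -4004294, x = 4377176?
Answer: -1042753555573/483141743940 ≈ -2.1583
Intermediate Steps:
823503/(-662265) + n/x = 823503/(-662265) - 4004294/4377176 = 823503*(-1/662265) - 4004294*1/4377176 = -274501/220755 - 2002147/2188588 = -1042753555573/483141743940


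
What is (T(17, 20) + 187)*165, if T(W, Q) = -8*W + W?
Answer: 11220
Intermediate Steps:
T(W, Q) = -7*W
(T(17, 20) + 187)*165 = (-7*17 + 187)*165 = (-119 + 187)*165 = 68*165 = 11220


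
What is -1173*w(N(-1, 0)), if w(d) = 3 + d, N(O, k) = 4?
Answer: -8211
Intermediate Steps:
-1173*w(N(-1, 0)) = -1173*(3 + 4) = -1173*7 = -8211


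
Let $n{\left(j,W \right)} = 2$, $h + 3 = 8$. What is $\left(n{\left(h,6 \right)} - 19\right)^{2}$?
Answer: $289$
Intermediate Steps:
$h = 5$ ($h = -3 + 8 = 5$)
$\left(n{\left(h,6 \right)} - 19\right)^{2} = \left(2 - 19\right)^{2} = \left(-17\right)^{2} = 289$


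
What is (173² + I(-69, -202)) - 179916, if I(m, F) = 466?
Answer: -149521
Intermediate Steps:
(173² + I(-69, -202)) - 179916 = (173² + 466) - 179916 = (29929 + 466) - 179916 = 30395 - 179916 = -149521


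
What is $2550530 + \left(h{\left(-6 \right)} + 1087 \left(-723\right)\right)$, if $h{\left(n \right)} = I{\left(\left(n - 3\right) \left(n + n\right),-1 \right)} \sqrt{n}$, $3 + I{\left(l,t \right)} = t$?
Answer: $1764629 - 4 i \sqrt{6} \approx 1.7646 \cdot 10^{6} - 9.798 i$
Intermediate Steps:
$I{\left(l,t \right)} = -3 + t$
$h{\left(n \right)} = - 4 \sqrt{n}$ ($h{\left(n \right)} = \left(-3 - 1\right) \sqrt{n} = - 4 \sqrt{n}$)
$2550530 + \left(h{\left(-6 \right)} + 1087 \left(-723\right)\right) = 2550530 + \left(- 4 \sqrt{-6} + 1087 \left(-723\right)\right) = 2550530 - \left(785901 + 4 i \sqrt{6}\right) = 1764629 - 4 i \sqrt{6}$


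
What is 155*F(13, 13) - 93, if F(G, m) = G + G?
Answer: 3937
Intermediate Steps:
F(G, m) = 2*G
155*F(13, 13) - 93 = 155*(2*13) - 93 = 155*26 - 93 = 4030 - 93 = 3937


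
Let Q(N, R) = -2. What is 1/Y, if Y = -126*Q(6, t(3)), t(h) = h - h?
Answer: 1/252 ≈ 0.0039683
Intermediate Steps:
t(h) = 0
Y = 252 (Y = -126*(-2) = 252)
1/Y = 1/252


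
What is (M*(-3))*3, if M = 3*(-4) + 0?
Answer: 108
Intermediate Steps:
M = -12 (M = -12 + 0 = -12)
(M*(-3))*3 = -12*(-3)*3 = 36*3 = 108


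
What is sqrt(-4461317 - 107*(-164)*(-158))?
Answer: I*sqrt(7233901) ≈ 2689.6*I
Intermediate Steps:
sqrt(-4461317 - 107*(-164)*(-158)) = sqrt(-4461317 + 17548*(-158)) = sqrt(-4461317 - 2772584) = sqrt(-7233901) = I*sqrt(7233901)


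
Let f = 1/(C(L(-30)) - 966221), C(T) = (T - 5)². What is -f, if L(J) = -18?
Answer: 1/965692 ≈ 1.0355e-6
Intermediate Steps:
C(T) = (-5 + T)²
f = -1/965692 (f = 1/((-5 - 18)² - 966221) = 1/((-23)² - 966221) = 1/(529 - 966221) = 1/(-965692) = -1/965692 ≈ -1.0355e-6)
-f = -1*(-1/965692) = 1/965692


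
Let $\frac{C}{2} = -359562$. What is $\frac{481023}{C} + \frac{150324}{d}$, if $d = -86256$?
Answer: $- \frac{519419153}{215377638} \approx -2.4117$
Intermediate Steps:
$C = -719124$ ($C = 2 \left(-359562\right) = -719124$)
$\frac{481023}{C} + \frac{150324}{d} = \frac{481023}{-719124} + \frac{150324}{-86256} = 481023 \left(- \frac{1}{719124}\right) + 150324 \left(- \frac{1}{86256}\right) = - \frac{160341}{239708} - \frac{12527}{7188} = - \frac{519419153}{215377638}$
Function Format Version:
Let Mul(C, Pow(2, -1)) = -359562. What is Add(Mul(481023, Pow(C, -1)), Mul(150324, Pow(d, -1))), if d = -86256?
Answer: Rational(-519419153, 215377638) ≈ -2.4117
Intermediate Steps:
C = -719124 (C = Mul(2, -359562) = -719124)
Add(Mul(481023, Pow(C, -1)), Mul(150324, Pow(d, -1))) = Add(Mul(481023, Pow(-719124, -1)), Mul(150324, Pow(-86256, -1))) = Add(Mul(481023, Rational(-1, 719124)), Mul(150324, Rational(-1, 86256))) = Add(Rational(-160341, 239708), Rational(-12527, 7188)) = Rational(-519419153, 215377638)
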